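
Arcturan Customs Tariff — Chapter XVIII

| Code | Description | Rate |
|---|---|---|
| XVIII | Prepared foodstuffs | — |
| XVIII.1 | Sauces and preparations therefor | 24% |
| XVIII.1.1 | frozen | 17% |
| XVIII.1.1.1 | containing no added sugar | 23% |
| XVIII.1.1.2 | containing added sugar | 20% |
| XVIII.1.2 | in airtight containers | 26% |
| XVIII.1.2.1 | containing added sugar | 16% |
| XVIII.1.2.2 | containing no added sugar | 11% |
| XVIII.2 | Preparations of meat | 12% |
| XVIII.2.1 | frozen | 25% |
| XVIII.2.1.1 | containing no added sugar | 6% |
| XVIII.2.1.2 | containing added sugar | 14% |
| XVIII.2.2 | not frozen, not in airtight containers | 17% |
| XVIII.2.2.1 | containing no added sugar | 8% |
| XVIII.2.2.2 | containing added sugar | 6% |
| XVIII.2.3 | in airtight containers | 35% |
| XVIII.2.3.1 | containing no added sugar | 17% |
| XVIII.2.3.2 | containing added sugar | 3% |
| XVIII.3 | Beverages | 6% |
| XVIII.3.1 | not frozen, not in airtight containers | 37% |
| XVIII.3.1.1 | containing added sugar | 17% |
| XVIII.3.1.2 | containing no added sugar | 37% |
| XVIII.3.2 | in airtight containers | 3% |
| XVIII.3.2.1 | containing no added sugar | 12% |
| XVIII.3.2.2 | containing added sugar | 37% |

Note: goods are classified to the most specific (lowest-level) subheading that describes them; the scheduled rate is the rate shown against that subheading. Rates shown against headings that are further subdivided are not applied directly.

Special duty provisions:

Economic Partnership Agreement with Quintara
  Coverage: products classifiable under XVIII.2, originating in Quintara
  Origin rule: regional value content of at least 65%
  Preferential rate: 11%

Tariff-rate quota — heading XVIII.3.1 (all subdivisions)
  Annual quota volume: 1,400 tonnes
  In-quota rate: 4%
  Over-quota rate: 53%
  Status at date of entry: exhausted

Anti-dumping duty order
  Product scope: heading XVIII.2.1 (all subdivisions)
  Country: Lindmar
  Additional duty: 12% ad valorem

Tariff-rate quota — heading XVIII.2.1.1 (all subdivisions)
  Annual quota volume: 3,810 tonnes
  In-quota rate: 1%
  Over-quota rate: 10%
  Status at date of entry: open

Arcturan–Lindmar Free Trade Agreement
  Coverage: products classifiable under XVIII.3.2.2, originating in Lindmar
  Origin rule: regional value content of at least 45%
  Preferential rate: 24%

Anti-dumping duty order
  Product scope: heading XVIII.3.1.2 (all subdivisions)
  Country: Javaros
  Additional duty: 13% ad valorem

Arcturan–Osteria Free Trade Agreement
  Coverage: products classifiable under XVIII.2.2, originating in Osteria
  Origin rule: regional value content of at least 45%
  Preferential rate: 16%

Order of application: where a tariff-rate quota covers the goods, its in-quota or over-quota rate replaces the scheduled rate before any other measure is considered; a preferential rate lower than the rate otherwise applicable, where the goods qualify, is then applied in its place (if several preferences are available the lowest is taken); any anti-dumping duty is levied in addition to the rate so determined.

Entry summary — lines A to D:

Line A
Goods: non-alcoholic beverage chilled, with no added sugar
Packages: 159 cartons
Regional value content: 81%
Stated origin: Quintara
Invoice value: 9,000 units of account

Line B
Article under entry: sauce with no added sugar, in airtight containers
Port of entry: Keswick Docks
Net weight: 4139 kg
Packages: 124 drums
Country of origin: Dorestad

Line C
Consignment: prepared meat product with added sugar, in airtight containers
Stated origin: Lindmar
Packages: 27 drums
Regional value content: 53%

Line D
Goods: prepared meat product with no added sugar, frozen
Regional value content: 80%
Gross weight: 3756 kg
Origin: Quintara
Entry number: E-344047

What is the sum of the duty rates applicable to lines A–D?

Line A: non-alcoholic beverage → XVIII.3; chilled → XVIII.3.1; with no added sugar → XVIII.3.1.2. Scheduled 37%. quota on XVIII.3.1 exhausted → over-quota 53%; Quintara agreement on XVIII.2: XVIII.3.1.2 not covered. → 53%.
Line B: sauce → XVIII.1; in airtight containers → XVIII.1.2; with no added sugar → XVIII.1.2.2. Scheduled 11%. No special measure applies. → 11%.
Line C: prepared meat product → XVIII.2; in airtight containers → XVIII.2.3; with added sugar → XVIII.2.3.2. Scheduled 3%. Lindmar agreement on XVIII.3.2.2: XVIII.2.3.2 not covered. → 3%.
Line D: prepared meat product → XVIII.2; frozen → XVIII.2.1; with no added sugar → XVIII.2.1.1. Scheduled 6%. quota on XVIII.2.1.1 open → in-quota 1%; Quintara agreement on XVIII.2: RVC ≥ 65% → 11% available; preference 11% not lower than 1% → no reduction. → 1%.
Sum: 53% + 11% + 3% + 1% = 68%.

68%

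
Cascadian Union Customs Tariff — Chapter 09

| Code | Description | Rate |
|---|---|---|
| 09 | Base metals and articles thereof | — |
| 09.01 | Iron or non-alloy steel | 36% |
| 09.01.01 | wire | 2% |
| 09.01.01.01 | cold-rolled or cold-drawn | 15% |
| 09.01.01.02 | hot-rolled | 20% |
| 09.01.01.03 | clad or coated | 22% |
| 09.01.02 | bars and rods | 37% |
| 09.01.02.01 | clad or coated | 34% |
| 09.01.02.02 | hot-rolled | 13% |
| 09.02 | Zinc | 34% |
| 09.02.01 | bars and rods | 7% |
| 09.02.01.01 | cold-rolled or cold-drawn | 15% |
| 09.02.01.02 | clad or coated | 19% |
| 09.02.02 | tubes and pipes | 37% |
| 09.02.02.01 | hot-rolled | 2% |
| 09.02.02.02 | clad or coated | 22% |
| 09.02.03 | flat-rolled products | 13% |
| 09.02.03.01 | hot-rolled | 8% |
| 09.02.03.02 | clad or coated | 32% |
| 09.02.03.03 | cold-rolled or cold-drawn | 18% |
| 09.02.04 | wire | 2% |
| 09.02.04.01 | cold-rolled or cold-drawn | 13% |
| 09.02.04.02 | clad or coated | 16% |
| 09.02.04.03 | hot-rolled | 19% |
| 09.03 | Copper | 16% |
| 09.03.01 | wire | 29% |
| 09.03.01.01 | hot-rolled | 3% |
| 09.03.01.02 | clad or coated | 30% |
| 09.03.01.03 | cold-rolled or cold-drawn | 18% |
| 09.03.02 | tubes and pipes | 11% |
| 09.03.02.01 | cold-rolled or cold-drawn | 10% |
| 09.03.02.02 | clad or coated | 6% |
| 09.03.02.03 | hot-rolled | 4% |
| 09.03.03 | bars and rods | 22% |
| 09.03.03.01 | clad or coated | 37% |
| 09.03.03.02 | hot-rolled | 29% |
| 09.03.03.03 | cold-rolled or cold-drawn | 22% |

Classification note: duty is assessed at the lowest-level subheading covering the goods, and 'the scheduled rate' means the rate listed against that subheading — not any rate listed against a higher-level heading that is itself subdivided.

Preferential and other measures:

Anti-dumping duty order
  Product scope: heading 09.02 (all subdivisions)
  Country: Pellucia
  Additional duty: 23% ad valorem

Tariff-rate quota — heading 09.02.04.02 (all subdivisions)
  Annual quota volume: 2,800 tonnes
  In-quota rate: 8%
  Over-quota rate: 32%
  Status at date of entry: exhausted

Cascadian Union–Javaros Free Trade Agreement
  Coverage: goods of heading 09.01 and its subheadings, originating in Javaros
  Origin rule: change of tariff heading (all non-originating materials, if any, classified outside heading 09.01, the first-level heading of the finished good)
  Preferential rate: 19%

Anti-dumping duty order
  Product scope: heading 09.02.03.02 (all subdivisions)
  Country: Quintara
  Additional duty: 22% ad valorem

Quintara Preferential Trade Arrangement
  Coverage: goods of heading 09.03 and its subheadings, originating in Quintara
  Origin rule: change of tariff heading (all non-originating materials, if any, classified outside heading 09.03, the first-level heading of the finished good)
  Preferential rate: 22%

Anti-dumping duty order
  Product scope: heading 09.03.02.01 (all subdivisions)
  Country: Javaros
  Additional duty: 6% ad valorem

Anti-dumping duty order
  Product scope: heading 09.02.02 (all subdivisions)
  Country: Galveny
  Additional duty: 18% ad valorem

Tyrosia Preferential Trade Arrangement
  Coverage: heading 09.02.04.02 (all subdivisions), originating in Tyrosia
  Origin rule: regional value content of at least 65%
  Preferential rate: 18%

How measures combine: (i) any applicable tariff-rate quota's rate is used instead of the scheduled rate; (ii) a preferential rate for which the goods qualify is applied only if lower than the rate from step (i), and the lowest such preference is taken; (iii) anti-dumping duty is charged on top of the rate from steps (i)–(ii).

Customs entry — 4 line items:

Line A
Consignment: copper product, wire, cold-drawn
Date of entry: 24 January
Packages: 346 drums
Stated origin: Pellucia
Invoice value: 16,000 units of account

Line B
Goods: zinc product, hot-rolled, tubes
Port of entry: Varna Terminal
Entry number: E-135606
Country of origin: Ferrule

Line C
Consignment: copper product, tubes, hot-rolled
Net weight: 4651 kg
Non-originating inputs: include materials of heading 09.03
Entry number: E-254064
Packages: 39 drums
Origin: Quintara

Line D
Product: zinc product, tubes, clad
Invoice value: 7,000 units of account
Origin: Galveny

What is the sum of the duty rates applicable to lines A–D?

64%

Line A: copper → 09.03; wire → 09.03.01; cold-drawn → 09.03.01.03. Scheduled 18%. No special measure applies. → 18%.
Line B: zinc → 09.02; tubes → 09.02.02; hot-rolled → 09.02.02.01. Scheduled 2%. No special measure applies. → 2%.
Line C: copper → 09.03; tubes → 09.03.02; hot-rolled → 09.03.02.03. Scheduled 4%. Quintara agreement on 09.03: CTH not met. → 4%.
Line D: zinc → 09.02; tubes → 09.02.02; clad → 09.02.02.02. Scheduled 22%. anti-dumping (Galveny, 09.02.02): +18%; total 22% + 18% = 40%. → 40%.
Sum: 18% + 2% + 4% + 40% = 64%.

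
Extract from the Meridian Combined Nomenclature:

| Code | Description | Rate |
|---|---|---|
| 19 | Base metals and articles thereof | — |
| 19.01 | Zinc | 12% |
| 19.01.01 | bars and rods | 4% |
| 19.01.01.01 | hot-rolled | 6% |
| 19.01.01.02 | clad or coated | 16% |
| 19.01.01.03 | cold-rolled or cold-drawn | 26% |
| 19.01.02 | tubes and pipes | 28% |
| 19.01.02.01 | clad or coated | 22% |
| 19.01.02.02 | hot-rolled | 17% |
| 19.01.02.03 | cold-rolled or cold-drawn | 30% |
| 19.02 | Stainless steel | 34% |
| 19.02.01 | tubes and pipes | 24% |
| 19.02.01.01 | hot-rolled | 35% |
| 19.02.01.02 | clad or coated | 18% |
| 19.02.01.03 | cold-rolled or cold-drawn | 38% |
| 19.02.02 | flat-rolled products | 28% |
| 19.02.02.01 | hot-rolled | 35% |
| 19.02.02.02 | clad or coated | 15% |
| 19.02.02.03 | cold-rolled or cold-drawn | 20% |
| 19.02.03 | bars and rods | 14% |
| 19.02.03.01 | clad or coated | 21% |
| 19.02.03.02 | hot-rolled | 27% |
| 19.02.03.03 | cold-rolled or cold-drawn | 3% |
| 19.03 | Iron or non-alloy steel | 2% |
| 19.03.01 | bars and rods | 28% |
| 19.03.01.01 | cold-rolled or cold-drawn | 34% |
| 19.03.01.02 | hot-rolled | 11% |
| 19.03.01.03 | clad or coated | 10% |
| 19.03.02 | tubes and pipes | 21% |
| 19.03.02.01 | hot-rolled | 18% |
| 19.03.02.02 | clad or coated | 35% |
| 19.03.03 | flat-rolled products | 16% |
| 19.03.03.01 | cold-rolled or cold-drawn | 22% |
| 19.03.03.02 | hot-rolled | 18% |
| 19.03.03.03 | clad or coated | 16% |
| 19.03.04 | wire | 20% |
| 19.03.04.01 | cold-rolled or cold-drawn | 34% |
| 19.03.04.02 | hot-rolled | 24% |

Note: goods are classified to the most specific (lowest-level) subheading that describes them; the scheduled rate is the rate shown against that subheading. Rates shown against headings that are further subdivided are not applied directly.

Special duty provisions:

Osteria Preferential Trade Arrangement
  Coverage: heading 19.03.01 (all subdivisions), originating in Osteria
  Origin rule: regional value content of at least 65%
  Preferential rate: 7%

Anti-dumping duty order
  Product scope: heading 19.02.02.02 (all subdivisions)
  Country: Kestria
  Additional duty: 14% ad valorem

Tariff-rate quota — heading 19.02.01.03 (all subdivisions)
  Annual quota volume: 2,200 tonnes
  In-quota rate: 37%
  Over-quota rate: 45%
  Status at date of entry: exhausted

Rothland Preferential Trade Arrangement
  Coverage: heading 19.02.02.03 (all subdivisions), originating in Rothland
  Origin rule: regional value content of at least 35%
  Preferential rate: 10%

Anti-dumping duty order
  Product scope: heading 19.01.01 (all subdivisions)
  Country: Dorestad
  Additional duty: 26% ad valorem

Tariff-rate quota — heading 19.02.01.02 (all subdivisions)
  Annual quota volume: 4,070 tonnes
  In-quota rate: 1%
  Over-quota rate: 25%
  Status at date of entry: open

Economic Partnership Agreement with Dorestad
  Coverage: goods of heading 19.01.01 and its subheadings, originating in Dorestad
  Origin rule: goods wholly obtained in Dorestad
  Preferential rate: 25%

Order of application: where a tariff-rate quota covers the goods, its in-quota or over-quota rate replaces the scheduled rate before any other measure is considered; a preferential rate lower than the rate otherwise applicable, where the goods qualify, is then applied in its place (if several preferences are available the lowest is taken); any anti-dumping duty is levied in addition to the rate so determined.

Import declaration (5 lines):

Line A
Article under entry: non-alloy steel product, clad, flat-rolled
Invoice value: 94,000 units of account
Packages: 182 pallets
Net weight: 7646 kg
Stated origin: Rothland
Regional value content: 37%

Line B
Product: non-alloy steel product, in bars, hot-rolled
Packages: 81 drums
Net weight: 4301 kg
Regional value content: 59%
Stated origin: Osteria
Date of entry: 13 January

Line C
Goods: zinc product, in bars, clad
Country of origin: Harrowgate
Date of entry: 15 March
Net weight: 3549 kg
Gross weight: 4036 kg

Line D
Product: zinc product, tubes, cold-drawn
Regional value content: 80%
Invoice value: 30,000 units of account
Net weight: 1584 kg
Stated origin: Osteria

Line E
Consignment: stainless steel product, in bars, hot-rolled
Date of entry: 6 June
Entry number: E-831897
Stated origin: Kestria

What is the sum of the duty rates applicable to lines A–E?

Line A: non-alloy steel → 19.03; flat-rolled → 19.03.03; clad → 19.03.03.03. Scheduled 16%. Rothland agreement on 19.02.02.03: 19.03.03.03 not covered. → 16%.
Line B: non-alloy steel → 19.03; in bars → 19.03.01; hot-rolled → 19.03.01.02. Scheduled 11%. Osteria agreement on 19.03.01: RVC < 65%. → 11%.
Line C: zinc → 19.01; in bars → 19.01.01; clad → 19.01.01.02. Scheduled 16%. No special measure applies. → 16%.
Line D: zinc → 19.01; tubes → 19.01.02; cold-drawn → 19.01.02.03. Scheduled 30%. Osteria agreement on 19.03.01: 19.01.02.03 not covered. → 30%.
Line E: stainless steel → 19.02; in bars → 19.02.03; hot-rolled → 19.02.03.02. Scheduled 27%. No special measure applies. → 27%.
Sum: 16% + 11% + 16% + 30% + 27% = 100%.

100%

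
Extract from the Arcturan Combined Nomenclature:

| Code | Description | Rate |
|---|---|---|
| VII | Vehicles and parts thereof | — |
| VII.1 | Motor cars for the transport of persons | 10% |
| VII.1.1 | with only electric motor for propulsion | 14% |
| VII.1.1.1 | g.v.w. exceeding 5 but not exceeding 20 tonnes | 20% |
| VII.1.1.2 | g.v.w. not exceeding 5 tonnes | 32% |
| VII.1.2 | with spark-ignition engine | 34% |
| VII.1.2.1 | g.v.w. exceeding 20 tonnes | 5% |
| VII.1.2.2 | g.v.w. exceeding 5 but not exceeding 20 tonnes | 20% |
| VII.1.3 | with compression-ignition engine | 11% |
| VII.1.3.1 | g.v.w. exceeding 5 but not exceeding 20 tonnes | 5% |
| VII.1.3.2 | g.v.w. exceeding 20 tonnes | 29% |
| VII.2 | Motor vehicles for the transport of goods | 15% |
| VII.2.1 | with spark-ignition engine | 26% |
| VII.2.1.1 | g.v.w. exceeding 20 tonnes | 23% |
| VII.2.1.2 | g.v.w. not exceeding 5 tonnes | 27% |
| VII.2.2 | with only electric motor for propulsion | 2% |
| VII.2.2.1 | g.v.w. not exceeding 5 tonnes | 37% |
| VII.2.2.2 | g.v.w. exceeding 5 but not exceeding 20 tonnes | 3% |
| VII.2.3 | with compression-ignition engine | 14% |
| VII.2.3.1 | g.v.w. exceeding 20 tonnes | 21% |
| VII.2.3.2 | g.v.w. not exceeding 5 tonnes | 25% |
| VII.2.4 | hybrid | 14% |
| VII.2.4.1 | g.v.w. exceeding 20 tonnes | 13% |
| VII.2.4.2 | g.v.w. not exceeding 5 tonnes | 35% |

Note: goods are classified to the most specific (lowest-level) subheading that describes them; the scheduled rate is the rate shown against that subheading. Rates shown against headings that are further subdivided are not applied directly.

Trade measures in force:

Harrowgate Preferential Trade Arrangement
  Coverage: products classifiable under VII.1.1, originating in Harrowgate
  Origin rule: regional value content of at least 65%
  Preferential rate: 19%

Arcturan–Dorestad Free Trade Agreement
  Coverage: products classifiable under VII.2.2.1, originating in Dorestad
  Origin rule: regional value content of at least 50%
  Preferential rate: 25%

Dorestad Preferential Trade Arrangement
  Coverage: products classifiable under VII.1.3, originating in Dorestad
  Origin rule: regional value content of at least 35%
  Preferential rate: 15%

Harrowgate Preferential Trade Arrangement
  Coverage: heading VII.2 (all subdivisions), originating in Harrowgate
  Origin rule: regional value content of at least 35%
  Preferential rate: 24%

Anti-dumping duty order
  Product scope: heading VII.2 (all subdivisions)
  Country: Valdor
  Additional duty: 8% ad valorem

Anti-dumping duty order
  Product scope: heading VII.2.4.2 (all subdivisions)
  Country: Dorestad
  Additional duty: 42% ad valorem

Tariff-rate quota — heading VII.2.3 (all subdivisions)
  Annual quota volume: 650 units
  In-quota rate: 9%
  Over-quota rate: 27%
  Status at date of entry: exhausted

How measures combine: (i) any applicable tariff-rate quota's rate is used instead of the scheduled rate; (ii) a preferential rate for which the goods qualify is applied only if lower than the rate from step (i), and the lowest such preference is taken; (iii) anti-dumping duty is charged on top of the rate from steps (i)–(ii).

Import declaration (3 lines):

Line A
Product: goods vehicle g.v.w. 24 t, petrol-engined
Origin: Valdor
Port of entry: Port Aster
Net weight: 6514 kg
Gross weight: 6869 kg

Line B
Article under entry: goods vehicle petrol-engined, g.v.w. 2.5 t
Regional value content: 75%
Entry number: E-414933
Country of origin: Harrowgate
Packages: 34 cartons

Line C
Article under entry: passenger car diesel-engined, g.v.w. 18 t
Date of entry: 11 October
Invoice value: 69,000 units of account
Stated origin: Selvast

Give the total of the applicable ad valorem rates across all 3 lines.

60%

Line A: goods vehicle → VII.2; petrol-engined → VII.2.1; g.v.w. 24 t → VII.2.1.1. Scheduled 23%. anti-dumping (Valdor, VII.2): +8%; total 23% + 8% = 31%. → 31%.
Line B: goods vehicle → VII.2; petrol-engined → VII.2.1; g.v.w. 2.5 t → VII.2.1.2. Scheduled 27%. Harrowgate agreement on VII.1.1: VII.2.1.2 not covered; Harrowgate agreement on VII.2: RVC ≥ 35% → 24% available; preferential 24%. → 24%.
Line C: passenger car → VII.1; diesel-engined → VII.1.3; g.v.w. 18 t → VII.1.3.1. Scheduled 5%. No special measure applies. → 5%.
Sum: 31% + 24% + 5% = 60%.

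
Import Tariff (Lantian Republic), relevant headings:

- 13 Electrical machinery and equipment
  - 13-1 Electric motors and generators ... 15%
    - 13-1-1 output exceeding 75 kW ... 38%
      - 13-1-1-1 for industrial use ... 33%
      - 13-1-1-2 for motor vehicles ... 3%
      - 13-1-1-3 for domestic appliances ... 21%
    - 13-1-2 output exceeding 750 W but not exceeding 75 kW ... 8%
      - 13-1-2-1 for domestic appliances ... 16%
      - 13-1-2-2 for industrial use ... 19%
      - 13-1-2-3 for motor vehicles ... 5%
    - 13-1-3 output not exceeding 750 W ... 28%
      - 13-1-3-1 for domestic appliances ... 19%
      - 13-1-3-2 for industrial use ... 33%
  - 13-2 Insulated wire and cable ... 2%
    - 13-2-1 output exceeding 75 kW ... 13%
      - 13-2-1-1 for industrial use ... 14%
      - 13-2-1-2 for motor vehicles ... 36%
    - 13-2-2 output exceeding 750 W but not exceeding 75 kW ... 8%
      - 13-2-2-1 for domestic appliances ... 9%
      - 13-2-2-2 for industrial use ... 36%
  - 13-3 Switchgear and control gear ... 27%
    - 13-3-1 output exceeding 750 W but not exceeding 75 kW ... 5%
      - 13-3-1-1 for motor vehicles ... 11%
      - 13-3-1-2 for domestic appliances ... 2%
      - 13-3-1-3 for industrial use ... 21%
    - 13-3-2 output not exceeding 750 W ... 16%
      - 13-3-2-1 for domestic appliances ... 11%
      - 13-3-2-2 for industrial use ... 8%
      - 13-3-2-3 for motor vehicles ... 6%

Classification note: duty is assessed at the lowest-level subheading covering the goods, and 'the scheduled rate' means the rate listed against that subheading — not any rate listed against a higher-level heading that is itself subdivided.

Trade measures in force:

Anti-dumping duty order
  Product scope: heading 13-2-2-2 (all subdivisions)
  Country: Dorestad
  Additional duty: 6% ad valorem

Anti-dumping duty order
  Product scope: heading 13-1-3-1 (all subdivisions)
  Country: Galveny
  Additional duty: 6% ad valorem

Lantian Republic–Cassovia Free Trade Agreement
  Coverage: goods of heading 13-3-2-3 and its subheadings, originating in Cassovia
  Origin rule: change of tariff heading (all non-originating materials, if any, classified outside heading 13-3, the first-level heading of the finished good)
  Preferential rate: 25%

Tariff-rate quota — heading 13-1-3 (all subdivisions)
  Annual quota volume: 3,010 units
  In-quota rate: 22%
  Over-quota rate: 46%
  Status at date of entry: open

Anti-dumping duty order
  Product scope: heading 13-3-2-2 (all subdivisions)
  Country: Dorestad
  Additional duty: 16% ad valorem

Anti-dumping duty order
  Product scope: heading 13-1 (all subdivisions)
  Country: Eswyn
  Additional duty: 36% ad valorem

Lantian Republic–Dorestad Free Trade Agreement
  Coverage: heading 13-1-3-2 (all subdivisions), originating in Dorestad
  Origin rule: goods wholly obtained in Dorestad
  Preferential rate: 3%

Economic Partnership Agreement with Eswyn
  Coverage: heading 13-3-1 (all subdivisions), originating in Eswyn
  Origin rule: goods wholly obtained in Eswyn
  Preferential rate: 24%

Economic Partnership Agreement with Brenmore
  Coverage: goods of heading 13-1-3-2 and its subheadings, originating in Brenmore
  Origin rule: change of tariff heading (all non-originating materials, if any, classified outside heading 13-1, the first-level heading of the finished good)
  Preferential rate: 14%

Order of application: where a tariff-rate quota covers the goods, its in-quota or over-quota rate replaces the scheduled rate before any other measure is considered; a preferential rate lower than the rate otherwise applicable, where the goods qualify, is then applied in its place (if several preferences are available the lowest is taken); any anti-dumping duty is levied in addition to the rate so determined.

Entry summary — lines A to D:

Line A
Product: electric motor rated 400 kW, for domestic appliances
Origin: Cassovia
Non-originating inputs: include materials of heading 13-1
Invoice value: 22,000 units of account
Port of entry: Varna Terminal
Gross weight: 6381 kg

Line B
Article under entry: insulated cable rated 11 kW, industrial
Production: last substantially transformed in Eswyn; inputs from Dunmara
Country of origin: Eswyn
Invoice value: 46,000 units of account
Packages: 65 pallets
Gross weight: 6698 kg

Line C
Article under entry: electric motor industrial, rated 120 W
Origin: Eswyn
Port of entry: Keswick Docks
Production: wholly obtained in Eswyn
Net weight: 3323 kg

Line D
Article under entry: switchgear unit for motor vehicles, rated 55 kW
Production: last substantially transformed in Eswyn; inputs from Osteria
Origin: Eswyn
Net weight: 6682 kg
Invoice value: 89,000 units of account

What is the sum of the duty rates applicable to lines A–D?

126%

Line A: electric motor → 13-1; rated 400 kW → 13-1-1; for domestic appliances → 13-1-1-3. Scheduled 21%. Cassovia agreement on 13-3-2-3: 13-1-1-3 not covered. → 21%.
Line B: insulated cable → 13-2; rated 11 kW → 13-2-2; industrial → 13-2-2-2. Scheduled 36%. Eswyn agreement on 13-3-1: 13-2-2-2 not covered. → 36%.
Line C: electric motor → 13-1; rated 120 W → 13-1-3; industrial → 13-1-3-2. Scheduled 33%. quota on 13-1-3 open → in-quota 22%; Eswyn agreement on 13-3-1: 13-1-3-2 not covered; anti-dumping (Eswyn, 13-1): +36%; total 22% + 36% = 58%. → 58%.
Line D: switchgear unit → 13-3; rated 55 kW → 13-3-1; for motor vehicles → 13-3-1-1. Scheduled 11%. Eswyn agreement on 13-3-1: not wholly obtained. → 11%.
Sum: 21% + 36% + 58% + 11% = 126%.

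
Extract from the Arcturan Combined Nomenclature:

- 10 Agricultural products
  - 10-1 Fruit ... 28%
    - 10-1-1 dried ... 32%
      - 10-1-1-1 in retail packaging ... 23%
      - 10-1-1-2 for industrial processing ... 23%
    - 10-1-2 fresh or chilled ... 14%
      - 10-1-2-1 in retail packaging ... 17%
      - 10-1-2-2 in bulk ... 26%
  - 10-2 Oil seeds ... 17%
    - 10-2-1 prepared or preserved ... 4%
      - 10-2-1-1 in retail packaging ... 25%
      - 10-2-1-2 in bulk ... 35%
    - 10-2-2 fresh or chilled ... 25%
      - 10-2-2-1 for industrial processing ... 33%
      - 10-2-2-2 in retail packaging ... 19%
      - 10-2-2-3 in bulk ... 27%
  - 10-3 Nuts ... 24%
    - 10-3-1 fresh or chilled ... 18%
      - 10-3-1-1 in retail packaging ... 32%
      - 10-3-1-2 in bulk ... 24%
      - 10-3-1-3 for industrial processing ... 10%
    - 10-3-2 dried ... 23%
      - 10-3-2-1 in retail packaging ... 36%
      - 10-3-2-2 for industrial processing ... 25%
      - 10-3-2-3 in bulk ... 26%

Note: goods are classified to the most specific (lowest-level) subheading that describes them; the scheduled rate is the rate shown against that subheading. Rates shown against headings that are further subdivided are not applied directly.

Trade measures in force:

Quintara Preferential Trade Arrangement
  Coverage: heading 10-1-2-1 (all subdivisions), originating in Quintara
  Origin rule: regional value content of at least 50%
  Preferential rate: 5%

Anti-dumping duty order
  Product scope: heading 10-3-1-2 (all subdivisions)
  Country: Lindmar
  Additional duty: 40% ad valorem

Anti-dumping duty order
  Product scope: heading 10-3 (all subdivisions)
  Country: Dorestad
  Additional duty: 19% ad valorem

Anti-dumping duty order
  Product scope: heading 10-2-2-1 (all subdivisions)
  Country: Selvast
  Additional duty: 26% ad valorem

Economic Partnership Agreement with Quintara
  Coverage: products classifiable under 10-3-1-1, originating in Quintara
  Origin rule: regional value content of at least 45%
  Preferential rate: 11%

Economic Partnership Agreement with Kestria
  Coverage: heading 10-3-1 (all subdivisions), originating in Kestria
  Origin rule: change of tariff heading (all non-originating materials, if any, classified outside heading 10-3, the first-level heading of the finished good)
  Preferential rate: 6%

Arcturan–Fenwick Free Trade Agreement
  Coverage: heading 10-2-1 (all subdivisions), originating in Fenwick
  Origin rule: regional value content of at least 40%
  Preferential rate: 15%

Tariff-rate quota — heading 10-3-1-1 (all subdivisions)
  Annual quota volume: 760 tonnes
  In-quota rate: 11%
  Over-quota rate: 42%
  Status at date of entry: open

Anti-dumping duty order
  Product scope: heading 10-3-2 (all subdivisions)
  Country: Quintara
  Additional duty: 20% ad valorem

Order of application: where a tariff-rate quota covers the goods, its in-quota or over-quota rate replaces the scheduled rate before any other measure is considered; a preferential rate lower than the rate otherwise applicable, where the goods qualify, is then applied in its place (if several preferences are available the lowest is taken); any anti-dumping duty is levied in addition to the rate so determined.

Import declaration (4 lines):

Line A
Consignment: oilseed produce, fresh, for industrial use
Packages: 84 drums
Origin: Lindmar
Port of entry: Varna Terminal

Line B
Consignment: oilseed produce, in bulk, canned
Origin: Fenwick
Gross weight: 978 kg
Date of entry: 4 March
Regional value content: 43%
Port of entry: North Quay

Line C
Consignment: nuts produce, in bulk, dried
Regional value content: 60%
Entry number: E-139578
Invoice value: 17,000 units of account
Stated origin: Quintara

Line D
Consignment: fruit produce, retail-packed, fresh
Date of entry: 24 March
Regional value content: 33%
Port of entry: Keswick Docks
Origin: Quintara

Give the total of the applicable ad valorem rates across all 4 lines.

Line A: oilseed → 10-2; fresh → 10-2-2; for industrial use → 10-2-2-1. Scheduled 33%. No special measure applies. → 33%.
Line B: oilseed → 10-2; canned → 10-2-1; in bulk → 10-2-1-2. Scheduled 35%. Fenwick agreement on 10-2-1: RVC ≥ 40% → 15% available; preferential 15%. → 15%.
Line C: nuts → 10-3; dried → 10-3-2; in bulk → 10-3-2-3. Scheduled 26%. Quintara agreement on 10-1-2-1: 10-3-2-3 not covered; Quintara agreement on 10-3-1-1: 10-3-2-3 not covered; anti-dumping (Quintara, 10-3-2): +20%; total 26% + 20% = 46%. → 46%.
Line D: fruit → 10-1; fresh → 10-1-2; retail-packed → 10-1-2-1. Scheduled 17%. Quintara agreement on 10-1-2-1: RVC < 50%; Quintara agreement on 10-3-1-1: 10-1-2-1 not covered. → 17%.
Sum: 33% + 15% + 46% + 17% = 111%.

111%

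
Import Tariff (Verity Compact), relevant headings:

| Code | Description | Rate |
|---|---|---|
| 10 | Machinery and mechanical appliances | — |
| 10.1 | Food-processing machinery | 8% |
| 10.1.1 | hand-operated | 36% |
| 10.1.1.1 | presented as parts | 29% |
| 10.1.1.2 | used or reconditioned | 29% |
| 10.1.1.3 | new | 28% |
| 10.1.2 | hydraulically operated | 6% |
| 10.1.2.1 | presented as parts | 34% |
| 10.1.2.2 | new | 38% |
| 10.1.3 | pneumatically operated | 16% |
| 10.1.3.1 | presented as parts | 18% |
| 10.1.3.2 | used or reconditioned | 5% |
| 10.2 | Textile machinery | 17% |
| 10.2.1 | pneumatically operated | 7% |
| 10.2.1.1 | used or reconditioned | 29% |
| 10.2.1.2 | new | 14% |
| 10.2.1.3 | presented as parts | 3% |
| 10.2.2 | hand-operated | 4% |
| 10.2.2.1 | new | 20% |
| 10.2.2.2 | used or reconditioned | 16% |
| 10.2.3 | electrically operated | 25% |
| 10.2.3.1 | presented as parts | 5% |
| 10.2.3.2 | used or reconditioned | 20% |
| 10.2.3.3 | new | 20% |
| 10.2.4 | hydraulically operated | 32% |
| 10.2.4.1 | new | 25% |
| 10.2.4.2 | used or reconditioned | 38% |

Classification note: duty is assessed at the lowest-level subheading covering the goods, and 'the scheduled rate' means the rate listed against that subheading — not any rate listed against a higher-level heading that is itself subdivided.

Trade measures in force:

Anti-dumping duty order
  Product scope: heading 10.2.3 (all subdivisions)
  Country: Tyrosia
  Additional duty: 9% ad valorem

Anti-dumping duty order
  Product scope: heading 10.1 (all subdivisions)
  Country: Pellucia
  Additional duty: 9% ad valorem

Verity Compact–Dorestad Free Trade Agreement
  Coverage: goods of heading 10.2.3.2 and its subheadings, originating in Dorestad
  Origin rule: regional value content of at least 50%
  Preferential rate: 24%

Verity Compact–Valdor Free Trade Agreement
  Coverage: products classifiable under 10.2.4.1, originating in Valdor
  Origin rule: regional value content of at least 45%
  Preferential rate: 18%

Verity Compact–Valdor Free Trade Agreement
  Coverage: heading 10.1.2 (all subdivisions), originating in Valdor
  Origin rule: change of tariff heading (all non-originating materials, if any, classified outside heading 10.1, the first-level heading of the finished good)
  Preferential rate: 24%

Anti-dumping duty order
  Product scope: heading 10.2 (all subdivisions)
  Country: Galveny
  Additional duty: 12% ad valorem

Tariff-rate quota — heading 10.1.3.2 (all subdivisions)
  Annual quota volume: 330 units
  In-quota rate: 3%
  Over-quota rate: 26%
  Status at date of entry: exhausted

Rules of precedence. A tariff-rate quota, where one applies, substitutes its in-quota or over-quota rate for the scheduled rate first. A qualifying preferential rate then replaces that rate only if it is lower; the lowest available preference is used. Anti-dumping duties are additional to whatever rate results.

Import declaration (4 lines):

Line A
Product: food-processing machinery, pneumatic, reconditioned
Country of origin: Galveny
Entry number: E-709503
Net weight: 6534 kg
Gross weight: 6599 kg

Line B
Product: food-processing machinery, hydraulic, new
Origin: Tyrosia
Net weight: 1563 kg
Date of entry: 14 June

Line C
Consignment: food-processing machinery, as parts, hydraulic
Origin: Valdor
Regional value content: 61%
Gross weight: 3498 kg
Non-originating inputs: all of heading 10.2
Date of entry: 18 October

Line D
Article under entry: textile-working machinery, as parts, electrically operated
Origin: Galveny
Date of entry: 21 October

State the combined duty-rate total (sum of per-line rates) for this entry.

Line A: food-processing → 10.1; pneumatic → 10.1.3; reconditioned → 10.1.3.2. Scheduled 5%. quota on 10.1.3.2 exhausted → over-quota 26%. → 26%.
Line B: food-processing → 10.1; hydraulic → 10.1.2; new → 10.1.2.2. Scheduled 38%. No special measure applies. → 38%.
Line C: food-processing → 10.1; hydraulic → 10.1.2; as parts → 10.1.2.1. Scheduled 34%. Valdor agreement on 10.2.4.1: 10.1.2.1 not covered; Valdor agreement on 10.1.2: CTH met → 24% available; preferential 24%. → 24%.
Line D: textile-working → 10.2; electrically operated → 10.2.3; as parts → 10.2.3.1. Scheduled 5%. anti-dumping (Galveny, 10.2): +12%; total 5% + 12% = 17%. → 17%.
Sum: 26% + 38% + 24% + 17% = 105%.

105%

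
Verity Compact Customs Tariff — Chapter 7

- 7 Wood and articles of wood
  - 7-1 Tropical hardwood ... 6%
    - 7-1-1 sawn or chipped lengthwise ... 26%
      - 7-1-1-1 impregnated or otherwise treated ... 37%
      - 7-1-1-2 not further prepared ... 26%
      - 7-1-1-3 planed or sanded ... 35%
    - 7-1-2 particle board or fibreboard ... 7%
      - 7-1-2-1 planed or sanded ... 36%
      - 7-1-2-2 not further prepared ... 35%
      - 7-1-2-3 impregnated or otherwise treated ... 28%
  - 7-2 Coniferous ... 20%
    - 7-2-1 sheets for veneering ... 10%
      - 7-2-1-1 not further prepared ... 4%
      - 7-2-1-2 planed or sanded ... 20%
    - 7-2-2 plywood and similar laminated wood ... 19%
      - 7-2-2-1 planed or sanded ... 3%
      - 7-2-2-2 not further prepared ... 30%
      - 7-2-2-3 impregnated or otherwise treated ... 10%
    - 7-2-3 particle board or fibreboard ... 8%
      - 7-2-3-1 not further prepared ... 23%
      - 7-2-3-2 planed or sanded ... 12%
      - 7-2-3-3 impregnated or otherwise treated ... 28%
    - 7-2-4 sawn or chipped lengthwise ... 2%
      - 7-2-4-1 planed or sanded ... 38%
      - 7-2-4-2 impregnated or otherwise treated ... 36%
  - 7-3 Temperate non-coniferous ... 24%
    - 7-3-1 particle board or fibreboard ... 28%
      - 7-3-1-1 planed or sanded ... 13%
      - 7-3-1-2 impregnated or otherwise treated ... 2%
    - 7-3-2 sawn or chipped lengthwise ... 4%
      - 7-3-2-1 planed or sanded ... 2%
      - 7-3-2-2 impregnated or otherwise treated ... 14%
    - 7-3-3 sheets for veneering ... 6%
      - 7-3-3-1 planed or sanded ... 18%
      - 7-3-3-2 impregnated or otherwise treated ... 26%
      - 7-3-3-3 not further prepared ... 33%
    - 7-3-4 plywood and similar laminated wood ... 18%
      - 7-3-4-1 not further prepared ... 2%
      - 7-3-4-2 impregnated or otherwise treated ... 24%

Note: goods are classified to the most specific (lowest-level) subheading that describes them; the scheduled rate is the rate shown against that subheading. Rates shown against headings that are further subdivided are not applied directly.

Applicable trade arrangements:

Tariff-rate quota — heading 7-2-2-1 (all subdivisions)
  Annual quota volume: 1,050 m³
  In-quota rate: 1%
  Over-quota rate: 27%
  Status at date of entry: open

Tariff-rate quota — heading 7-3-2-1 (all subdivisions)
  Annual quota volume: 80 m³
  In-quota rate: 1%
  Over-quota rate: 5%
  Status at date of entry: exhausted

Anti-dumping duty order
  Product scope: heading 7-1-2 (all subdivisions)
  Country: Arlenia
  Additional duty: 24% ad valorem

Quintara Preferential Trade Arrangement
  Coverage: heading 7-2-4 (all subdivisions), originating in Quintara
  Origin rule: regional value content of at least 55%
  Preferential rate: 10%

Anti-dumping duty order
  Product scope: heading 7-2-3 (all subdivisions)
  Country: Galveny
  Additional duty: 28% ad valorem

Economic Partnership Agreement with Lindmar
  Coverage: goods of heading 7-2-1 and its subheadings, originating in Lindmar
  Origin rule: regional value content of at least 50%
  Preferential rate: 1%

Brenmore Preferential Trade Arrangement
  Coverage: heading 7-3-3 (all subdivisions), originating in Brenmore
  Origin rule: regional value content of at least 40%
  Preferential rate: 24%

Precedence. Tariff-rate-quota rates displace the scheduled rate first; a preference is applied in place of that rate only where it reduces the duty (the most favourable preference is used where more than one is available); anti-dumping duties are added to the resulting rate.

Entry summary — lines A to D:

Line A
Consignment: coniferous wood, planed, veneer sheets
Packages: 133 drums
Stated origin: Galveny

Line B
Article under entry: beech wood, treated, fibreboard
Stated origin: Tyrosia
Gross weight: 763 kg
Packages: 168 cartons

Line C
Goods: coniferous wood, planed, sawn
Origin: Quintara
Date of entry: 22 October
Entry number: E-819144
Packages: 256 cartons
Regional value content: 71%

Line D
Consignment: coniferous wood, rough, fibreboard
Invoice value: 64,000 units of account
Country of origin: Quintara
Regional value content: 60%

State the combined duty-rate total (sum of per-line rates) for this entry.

Line A: coniferous → 7-2; veneer sheets → 7-2-1; planed → 7-2-1-2. Scheduled 20%. No special measure applies. → 20%.
Line B: beech → 7-3; fibreboard → 7-3-1; treated → 7-3-1-2. Scheduled 2%. No special measure applies. → 2%.
Line C: coniferous → 7-2; sawn → 7-2-4; planed → 7-2-4-1. Scheduled 38%. Quintara agreement on 7-2-4: RVC ≥ 55% → 10% available; preferential 10%. → 10%.
Line D: coniferous → 7-2; fibreboard → 7-2-3; rough → 7-2-3-1. Scheduled 23%. Quintara agreement on 7-2-4: 7-2-3-1 not covered. → 23%.
Sum: 20% + 2% + 10% + 23% = 55%.

55%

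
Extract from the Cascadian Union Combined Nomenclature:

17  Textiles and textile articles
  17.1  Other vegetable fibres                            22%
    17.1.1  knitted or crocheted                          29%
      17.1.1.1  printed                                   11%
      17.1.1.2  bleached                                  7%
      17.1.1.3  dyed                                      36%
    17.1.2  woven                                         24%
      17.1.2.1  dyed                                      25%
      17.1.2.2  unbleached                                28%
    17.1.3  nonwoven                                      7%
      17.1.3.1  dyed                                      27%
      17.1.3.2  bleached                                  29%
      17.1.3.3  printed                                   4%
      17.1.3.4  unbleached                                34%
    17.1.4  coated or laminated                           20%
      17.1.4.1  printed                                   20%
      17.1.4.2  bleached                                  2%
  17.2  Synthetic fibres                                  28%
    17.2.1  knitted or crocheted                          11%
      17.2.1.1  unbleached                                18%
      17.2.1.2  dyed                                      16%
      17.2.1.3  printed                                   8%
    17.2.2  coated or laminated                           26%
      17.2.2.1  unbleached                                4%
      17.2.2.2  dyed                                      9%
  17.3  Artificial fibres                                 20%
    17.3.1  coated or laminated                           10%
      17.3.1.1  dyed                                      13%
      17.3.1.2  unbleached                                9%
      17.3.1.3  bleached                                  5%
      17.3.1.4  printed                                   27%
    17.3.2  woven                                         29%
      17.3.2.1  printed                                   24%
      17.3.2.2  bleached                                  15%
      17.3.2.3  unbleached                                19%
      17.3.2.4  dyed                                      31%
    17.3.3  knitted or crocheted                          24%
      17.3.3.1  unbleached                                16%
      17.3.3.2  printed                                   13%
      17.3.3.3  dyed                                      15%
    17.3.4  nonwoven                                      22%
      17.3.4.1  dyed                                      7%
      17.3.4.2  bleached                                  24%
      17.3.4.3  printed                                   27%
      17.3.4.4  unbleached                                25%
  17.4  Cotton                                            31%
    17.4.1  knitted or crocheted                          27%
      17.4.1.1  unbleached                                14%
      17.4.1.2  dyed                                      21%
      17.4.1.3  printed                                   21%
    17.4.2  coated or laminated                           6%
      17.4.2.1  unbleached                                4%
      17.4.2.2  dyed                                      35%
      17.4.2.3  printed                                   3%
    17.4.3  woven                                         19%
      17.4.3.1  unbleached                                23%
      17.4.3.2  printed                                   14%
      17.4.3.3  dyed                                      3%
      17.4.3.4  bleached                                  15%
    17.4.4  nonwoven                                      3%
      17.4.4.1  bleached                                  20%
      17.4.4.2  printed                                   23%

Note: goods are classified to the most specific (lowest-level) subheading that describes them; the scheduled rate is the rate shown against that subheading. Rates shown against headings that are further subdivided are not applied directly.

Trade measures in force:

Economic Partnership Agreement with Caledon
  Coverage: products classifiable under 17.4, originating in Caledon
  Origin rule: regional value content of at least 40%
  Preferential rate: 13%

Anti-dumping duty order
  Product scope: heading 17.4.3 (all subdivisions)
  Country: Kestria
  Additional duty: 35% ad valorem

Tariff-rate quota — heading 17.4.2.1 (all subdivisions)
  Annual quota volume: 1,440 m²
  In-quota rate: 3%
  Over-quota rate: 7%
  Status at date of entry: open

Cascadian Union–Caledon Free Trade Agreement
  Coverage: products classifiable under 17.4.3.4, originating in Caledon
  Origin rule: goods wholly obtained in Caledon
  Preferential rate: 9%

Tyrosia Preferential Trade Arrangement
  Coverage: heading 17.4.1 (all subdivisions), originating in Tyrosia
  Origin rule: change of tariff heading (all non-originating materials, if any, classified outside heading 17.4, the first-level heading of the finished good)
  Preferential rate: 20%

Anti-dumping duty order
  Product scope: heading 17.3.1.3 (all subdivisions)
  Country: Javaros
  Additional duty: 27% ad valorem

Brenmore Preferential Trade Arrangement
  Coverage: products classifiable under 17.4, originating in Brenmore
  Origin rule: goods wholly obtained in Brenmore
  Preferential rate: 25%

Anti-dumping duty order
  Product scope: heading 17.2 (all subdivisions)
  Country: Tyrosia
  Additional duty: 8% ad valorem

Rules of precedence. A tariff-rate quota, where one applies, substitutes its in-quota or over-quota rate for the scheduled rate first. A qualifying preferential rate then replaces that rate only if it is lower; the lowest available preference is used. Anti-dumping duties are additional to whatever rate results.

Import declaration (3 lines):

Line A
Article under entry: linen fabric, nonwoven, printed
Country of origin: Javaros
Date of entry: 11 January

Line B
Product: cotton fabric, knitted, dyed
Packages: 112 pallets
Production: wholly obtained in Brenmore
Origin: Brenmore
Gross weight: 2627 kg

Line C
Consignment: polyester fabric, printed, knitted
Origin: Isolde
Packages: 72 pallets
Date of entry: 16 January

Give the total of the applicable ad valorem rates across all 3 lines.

Line A: linen → 17.1; nonwoven → 17.1.3; printed → 17.1.3.3. Scheduled 4%. No special measure applies. → 4%.
Line B: cotton → 17.4; knitted → 17.4.1; dyed → 17.4.1.2. Scheduled 21%. Brenmore agreement on 17.4: wholly obtained → 25% available; preference 25% not lower than 21% → no reduction. → 21%.
Line C: polyester → 17.2; knitted → 17.2.1; printed → 17.2.1.3. Scheduled 8%. No special measure applies. → 8%.
Sum: 4% + 21% + 8% = 33%.

33%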